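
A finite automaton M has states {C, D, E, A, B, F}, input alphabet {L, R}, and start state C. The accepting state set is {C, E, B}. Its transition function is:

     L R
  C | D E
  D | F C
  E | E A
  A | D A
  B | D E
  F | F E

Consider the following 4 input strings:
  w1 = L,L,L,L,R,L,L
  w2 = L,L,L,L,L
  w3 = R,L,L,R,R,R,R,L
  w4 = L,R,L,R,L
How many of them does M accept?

1

w1: C → D → F → F → F → E → E → E  → end E, accepted
w2: C → D → F → F → F → F  → end F, rejected
w3: C → E → E → E → A → A → A → A → D  → end D, rejected
w4: C → D → C → D → C → D  → end D, rejected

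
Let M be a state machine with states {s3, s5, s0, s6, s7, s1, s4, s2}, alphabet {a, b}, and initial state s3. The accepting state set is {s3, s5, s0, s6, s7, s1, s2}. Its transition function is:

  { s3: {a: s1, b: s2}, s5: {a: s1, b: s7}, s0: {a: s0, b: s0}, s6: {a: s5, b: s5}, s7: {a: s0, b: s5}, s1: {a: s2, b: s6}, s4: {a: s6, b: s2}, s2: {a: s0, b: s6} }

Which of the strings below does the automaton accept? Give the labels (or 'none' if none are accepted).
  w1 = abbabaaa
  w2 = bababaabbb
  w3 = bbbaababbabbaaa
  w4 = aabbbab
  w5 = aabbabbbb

w1, w2, w3, w4, w5

w1: s3 → s1 → s6 → s5 → s1 → s6 → s5 → s1 → s2  → end s2, accepted
w2: s3 → s2 → s0 → s0 → s0 → s0 → s0 → s0 → s0 → s0 → s0  → end s0, accepted
w3: s3 → s2 → s6 → s5 → s1 → s2 → s6 → s5 → s7 → s5 → s1 → s6 → s5 → s1 → s2 → s0  → end s0, accepted
w4: s3 → s1 → s2 → s6 → s5 → s7 → s0 → s0  → end s0, accepted
w5: s3 → s1 → s2 → s6 → s5 → s1 → s6 → s5 → s7 → s5  → end s5, accepted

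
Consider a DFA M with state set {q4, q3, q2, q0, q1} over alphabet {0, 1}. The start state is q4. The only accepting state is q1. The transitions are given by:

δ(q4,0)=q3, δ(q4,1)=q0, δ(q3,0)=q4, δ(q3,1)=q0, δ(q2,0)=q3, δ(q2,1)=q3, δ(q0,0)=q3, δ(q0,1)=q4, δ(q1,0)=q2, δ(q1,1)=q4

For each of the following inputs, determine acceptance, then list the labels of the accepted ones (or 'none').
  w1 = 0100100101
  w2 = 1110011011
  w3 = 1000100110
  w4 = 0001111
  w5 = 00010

none

w1:
  start at q4
  read '0': q4 → q3
  read '1': q3 → q0
  read '0': q0 → q3
  read '0': q3 → q4
  read '1': q4 → q0
  read '0': q0 → q3
  read '0': q3 → q4
  read '1': q4 → q0
  read '0': q0 → q3
  read '1': q3 → q0
  end q0, rejected
w2:
  start at q4
  read '1': q4 → q0
  read '1': q0 → q4
  read '1': q4 → q0
  read '0': q0 → q3
  read '0': q3 → q4
  read '1': q4 → q0
  read '1': q0 → q4
  read '0': q4 → q3
  read '1': q3 → q0
  read '1': q0 → q4
  end q4, rejected
w3:
  start at q4
  read '1': q4 → q0
  read '0': q0 → q3
  read '0': q3 → q4
  read '0': q4 → q3
  read '1': q3 → q0
  read '0': q0 → q3
  read '0': q3 → q4
  read '1': q4 → q0
  read '1': q0 → q4
  read '0': q4 → q3
  end q3, rejected
w4:
  start at q4
  read '0': q4 → q3
  read '0': q3 → q4
  read '0': q4 → q3
  read '1': q3 → q0
  read '1': q0 → q4
  read '1': q4 → q0
  read '1': q0 → q4
  end q4, rejected
w5:
  start at q4
  read '0': q4 → q3
  read '0': q3 → q4
  read '0': q4 → q3
  read '1': q3 → q0
  read '0': q0 → q3
  end q3, rejected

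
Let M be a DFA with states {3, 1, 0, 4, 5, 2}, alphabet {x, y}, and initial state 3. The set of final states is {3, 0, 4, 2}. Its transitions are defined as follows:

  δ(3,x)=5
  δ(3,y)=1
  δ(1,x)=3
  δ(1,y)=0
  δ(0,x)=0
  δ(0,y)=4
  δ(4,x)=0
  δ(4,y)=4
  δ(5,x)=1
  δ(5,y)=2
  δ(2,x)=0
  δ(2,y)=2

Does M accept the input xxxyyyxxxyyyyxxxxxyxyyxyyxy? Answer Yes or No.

Yes

Trace: 3 -x-> 5 -x-> 1 -x-> 3 -y-> 1 -y-> 0 -y-> 4 -x-> 0 -x-> 0 -x-> 0 -y-> 4 -y-> 4 -y-> 4 -y-> 4 -x-> 0 -x-> 0 -x-> 0 -x-> 0 -x-> 0 -y-> 4 -x-> 0 -y-> 4 -y-> 4 -x-> 0 -y-> 4 -y-> 4 -x-> 0 -y-> 4
End state 4 is accepting.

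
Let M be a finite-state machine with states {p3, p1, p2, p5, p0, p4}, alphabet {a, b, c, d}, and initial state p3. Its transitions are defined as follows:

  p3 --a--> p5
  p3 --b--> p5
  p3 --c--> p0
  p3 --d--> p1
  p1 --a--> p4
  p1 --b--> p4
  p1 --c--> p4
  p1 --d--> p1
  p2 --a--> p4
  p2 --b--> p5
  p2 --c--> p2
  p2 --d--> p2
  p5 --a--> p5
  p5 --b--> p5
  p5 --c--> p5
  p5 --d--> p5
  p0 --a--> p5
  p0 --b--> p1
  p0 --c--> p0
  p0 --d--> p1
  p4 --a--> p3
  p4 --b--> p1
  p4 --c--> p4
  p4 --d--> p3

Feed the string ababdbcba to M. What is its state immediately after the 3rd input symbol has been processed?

p3 → p5 → p5 → p5
After 3 symbols: p5.

p5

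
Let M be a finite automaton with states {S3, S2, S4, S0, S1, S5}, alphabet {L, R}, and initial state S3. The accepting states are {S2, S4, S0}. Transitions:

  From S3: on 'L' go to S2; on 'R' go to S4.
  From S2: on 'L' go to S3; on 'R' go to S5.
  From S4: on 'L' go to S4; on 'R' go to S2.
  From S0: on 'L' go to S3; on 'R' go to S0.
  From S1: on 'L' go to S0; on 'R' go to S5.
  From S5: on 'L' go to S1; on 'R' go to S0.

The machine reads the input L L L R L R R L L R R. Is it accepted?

Yes

S3 → S2 → S3 → S2 → S5 → S1 → S5 → S0 → S3 → S2 → S5 → S0
End state S0 is accepting.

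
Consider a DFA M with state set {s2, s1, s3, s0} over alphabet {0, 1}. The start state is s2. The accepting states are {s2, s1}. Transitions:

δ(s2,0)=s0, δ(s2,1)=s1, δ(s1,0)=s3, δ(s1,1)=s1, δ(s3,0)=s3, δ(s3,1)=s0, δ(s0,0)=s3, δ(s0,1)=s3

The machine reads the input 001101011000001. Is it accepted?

No

start at s2
read '0': s2 → s0
read '0': s0 → s3
read '1': s3 → s0
read '1': s0 → s3
read '0': s3 → s3
read '1': s3 → s0
read '0': s0 → s3
read '1': s3 → s0
read '1': s0 → s3
read '0': s3 → s3
read '0': s3 → s3
read '0': s3 → s3
read '0': s3 → s3
read '0': s3 → s3
read '1': s3 → s0
End state s0 is not accepting.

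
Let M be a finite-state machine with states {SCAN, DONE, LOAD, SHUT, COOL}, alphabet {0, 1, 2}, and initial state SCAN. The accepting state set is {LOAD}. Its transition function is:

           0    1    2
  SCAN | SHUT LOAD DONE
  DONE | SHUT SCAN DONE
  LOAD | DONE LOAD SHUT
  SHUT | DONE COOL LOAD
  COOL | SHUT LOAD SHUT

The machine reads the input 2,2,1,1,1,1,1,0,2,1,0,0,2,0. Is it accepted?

SCAN → DONE → DONE → SCAN → LOAD → LOAD → LOAD → LOAD → DONE → DONE → SCAN → SHUT → DONE → DONE → SHUT
End state SHUT is not accepting.

No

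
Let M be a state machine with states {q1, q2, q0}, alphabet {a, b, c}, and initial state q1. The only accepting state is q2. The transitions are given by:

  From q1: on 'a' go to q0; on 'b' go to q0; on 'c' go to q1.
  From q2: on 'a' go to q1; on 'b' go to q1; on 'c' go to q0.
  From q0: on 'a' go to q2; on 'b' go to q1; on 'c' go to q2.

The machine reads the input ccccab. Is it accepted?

Trace: q1 -c-> q1 -c-> q1 -c-> q1 -c-> q1 -a-> q0 -b-> q1
End state q1 is not accepting.

No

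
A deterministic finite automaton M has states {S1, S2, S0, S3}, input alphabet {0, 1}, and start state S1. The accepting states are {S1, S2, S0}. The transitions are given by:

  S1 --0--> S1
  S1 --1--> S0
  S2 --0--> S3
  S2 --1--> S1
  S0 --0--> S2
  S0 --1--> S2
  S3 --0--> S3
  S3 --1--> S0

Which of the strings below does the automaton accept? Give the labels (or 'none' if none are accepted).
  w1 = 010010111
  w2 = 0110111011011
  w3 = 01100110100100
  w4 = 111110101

w1, w2, w4

w1:
  start at S1
  read '0': S1 → S1
  read '1': S1 → S0
  read '0': S0 → S2
  read '0': S2 → S3
  read '1': S3 → S0
  read '0': S0 → S2
  read '1': S2 → S1
  read '1': S1 → S0
  read '1': S0 → S2
  end S2, accepted
w2:
  start at S1
  read '0': S1 → S1
  read '1': S1 → S0
  read '1': S0 → S2
  read '0': S2 → S3
  read '1': S3 → S0
  read '1': S0 → S2
  read '1': S2 → S1
  read '0': S1 → S1
  read '1': S1 → S0
  read '1': S0 → S2
  read '0': S2 → S3
  read '1': S3 → S0
  read '1': S0 → S2
  end S2, accepted
w3:
  start at S1
  read '0': S1 → S1
  read '1': S1 → S0
  read '1': S0 → S2
  read '0': S2 → S3
  read '0': S3 → S3
  read '1': S3 → S0
  read '1': S0 → S2
  read '0': S2 → S3
  read '1': S3 → S0
  read '0': S0 → S2
  read '0': S2 → S3
  read '1': S3 → S0
  read '0': S0 → S2
  read '0': S2 → S3
  end S3, rejected
w4:
  start at S1
  read '1': S1 → S0
  read '1': S0 → S2
  read '1': S2 → S1
  read '1': S1 → S0
  read '1': S0 → S2
  read '0': S2 → S3
  read '1': S3 → S0
  read '0': S0 → S2
  read '1': S2 → S1
  end S1, accepted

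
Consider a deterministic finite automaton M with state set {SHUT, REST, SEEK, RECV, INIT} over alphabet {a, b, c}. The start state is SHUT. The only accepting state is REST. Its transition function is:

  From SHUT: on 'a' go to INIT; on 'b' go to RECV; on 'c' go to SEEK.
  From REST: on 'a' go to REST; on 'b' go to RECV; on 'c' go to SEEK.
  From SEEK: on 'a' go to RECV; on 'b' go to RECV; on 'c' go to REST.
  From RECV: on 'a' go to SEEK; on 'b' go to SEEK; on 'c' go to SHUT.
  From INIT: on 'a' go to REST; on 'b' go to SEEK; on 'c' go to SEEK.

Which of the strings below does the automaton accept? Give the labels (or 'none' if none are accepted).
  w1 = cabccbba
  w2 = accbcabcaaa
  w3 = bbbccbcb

w1: SHUT → SEEK → RECV → SEEK → REST → SEEK → RECV → SEEK → RECV  → end RECV, rejected
w2: SHUT → INIT → SEEK → REST → RECV → SHUT → INIT → SEEK → REST → REST → REST → REST  → end REST, accepted
w3: SHUT → RECV → SEEK → RECV → SHUT → SEEK → RECV → SHUT → RECV  → end RECV, rejected

w2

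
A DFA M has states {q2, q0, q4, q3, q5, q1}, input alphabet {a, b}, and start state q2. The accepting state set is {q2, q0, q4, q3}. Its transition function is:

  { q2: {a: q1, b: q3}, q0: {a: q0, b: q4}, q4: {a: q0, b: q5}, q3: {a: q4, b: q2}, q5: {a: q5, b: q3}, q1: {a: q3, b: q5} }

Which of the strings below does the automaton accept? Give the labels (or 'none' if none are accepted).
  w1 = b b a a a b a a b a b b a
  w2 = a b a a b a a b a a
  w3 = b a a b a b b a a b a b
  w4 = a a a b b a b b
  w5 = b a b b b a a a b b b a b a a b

w1: q2 → q3 → q2 → q1 → q3 → q4 → q5 → q5 → q5 → q3 → q4 → q5 → q3 → q4  → end q4, accepted
w2: q2 → q1 → q5 → q5 → q5 → q3 → q4 → q0 → q4 → q0 → q0  → end q0, accepted
w3: q2 → q3 → q4 → q0 → q4 → q0 → q4 → q5 → q5 → q5 → q3 → q4 → q5  → end q5, rejected
w4: q2 → q1 → q3 → q4 → q5 → q3 → q4 → q5 → q3  → end q3, accepted
w5: q2 → q3 → q4 → q5 → q3 → q2 → q1 → q3 → q4 → q5 → q3 → q2 → q1 → q5 → q5 → q5 → q3  → end q3, accepted

w1, w2, w4, w5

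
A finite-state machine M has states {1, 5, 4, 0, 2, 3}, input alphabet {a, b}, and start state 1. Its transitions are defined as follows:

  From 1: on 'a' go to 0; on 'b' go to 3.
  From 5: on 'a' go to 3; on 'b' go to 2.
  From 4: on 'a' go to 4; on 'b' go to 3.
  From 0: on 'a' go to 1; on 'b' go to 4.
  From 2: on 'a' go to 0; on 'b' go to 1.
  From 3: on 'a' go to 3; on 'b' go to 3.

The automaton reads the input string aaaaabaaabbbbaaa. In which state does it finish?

3

1 → 0 → 1 → 0 → 1 → 0 → 4 → 4 → 4 → 4 → 3 → 3 → 3 → 3 → 3 → 3 → 3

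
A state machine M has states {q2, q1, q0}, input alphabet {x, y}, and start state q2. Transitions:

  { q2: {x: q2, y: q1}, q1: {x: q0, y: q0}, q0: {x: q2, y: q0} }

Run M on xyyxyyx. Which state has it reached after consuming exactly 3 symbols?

Trace: q2 -x-> q2 -y-> q1 -y-> q0
After 3 symbols: q0.

q0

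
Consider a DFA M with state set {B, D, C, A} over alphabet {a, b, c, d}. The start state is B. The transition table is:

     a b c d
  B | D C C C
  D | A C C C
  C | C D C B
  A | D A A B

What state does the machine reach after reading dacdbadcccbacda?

start at B
read 'd': B → C
read 'a': C → C
read 'c': C → C
read 'd': C → B
read 'b': B → C
read 'a': C → C
read 'd': C → B
read 'c': B → C
read 'c': C → C
read 'c': C → C
read 'b': C → D
read 'a': D → A
read 'c': A → A
read 'd': A → B
read 'a': B → D

D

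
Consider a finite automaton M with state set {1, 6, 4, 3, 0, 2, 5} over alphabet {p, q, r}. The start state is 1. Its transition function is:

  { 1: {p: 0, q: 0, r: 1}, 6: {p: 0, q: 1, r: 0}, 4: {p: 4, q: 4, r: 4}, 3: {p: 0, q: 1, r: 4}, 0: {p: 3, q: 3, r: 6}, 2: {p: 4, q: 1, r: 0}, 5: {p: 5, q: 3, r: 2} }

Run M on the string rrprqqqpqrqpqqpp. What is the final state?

Trace: 1 -r-> 1 -r-> 1 -p-> 0 -r-> 6 -q-> 1 -q-> 0 -q-> 3 -p-> 0 -q-> 3 -r-> 4 -q-> 4 -p-> 4 -q-> 4 -q-> 4 -p-> 4 -p-> 4

4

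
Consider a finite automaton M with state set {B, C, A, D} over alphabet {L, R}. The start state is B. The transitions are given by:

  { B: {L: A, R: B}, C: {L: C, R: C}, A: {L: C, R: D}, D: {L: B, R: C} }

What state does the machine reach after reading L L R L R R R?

B → A → C → C → C → C → C → C

C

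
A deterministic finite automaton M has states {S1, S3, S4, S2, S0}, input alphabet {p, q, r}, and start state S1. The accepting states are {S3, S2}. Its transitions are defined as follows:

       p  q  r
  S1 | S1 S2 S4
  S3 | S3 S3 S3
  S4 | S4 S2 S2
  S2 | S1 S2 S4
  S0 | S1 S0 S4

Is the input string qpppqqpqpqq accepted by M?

Yes

S1 → S2 → S1 → S1 → S1 → S2 → S2 → S1 → S2 → S1 → S2 → S2
End state S2 is accepting.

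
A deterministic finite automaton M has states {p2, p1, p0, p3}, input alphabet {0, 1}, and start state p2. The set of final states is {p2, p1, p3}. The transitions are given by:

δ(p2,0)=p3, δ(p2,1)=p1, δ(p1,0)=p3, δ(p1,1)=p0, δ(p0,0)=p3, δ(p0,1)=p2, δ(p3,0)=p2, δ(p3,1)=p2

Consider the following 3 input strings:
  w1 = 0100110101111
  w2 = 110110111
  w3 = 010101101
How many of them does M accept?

w1: p2 → p3 → p2 → p3 → p2 → p1 → p0 → p3 → p2 → p3 → p2 → p1 → p0 → p2  → end p2, accepted
w2: p2 → p1 → p0 → p3 → p2 → p1 → p3 → p2 → p1 → p0  → end p0, rejected
w3: p2 → p3 → p2 → p3 → p2 → p3 → p2 → p1 → p3 → p2  → end p2, accepted

2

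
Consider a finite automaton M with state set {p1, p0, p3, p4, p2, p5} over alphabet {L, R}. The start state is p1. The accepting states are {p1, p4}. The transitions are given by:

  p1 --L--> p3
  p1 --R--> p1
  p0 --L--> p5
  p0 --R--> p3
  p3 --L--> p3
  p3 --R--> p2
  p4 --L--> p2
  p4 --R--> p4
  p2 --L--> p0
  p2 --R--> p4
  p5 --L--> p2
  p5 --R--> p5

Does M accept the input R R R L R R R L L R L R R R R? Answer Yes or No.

start at p1
read 'R': p1 → p1
read 'R': p1 → p1
read 'R': p1 → p1
read 'L': p1 → p3
read 'R': p3 → p2
read 'R': p2 → p4
read 'R': p4 → p4
read 'L': p4 → p2
read 'L': p2 → p0
read 'R': p0 → p3
read 'L': p3 → p3
read 'R': p3 → p2
read 'R': p2 → p4
read 'R': p4 → p4
read 'R': p4 → p4
End state p4 is accepting.

Yes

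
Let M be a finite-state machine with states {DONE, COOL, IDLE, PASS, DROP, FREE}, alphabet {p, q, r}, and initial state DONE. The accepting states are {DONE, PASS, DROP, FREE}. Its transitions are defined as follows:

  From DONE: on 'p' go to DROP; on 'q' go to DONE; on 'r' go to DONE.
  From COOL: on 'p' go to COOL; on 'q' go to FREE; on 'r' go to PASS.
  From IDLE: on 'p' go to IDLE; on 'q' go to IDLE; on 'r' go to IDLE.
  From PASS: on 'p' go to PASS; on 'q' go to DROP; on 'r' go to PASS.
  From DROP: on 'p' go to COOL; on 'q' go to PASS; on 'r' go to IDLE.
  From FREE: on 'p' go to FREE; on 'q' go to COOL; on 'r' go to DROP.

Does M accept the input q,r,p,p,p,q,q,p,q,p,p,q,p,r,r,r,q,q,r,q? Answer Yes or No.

Trace: DONE -q-> DONE -r-> DONE -p-> DROP -p-> COOL -p-> COOL -q-> FREE -q-> COOL -p-> COOL -q-> FREE -p-> FREE -p-> FREE -q-> COOL -p-> COOL -r-> PASS -r-> PASS -r-> PASS -q-> DROP -q-> PASS -r-> PASS -q-> DROP
End state DROP is accepting.

Yes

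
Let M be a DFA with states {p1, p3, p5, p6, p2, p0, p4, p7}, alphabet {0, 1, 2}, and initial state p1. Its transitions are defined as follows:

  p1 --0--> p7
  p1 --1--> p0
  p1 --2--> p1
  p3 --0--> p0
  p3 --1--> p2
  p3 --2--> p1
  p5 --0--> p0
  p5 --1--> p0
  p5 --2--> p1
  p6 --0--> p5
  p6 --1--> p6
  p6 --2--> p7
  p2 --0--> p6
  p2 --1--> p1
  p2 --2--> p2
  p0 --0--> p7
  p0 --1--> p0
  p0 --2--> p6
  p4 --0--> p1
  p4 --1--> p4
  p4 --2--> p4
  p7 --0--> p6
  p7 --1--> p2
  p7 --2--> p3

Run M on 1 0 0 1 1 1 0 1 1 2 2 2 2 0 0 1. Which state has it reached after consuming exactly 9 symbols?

Trace: p1 -1-> p0 -0-> p7 -0-> p6 -1-> p6 -1-> p6 -1-> p6 -0-> p5 -1-> p0 -1-> p0
After 9 symbols: p0.

p0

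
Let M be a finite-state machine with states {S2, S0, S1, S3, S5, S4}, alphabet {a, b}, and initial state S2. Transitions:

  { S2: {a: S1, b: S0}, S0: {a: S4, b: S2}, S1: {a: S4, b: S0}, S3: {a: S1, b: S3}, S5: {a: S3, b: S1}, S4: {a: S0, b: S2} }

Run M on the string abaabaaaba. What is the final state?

S1

Trace: S2 -a-> S1 -b-> S0 -a-> S4 -a-> S0 -b-> S2 -a-> S1 -a-> S4 -a-> S0 -b-> S2 -a-> S1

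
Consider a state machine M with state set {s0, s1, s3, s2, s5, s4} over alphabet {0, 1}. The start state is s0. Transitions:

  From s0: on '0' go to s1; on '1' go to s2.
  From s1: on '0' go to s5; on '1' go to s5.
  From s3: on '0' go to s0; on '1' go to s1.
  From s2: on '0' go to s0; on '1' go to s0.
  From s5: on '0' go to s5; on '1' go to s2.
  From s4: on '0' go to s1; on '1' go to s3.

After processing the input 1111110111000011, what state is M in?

start at s0
read '1': s0 → s2
read '1': s2 → s0
read '1': s0 → s2
read '1': s2 → s0
read '1': s0 → s2
read '1': s2 → s0
read '0': s0 → s1
read '1': s1 → s5
read '1': s5 → s2
read '1': s2 → s0
read '0': s0 → s1
read '0': s1 → s5
read '0': s5 → s5
read '0': s5 → s5
read '1': s5 → s2
read '1': s2 → s0

s0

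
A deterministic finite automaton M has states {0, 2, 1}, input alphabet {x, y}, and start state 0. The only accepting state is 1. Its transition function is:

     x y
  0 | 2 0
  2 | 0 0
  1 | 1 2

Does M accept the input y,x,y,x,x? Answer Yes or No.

start at 0
read 'y': 0 → 0
read 'x': 0 → 2
read 'y': 2 → 0
read 'x': 0 → 2
read 'x': 2 → 0
End state 0 is not accepting.

No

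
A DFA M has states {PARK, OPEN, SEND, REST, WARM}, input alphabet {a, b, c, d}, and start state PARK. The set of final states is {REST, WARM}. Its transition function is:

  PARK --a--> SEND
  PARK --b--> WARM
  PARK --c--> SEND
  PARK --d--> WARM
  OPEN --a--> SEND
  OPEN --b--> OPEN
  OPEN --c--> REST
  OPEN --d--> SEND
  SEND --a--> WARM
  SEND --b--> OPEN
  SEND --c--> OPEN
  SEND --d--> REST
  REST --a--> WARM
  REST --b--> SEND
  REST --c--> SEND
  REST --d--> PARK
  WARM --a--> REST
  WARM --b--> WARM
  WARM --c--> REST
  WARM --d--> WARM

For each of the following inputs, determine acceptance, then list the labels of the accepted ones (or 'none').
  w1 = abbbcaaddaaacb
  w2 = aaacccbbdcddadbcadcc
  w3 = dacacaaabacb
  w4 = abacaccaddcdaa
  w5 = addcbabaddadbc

w1: PARK → SEND → OPEN → OPEN → OPEN → REST → WARM → REST → PARK → WARM → REST → WARM → REST → SEND → OPEN  → end OPEN, rejected
w2: PARK → SEND → WARM → REST → SEND → OPEN → REST → SEND → OPEN → SEND → OPEN → SEND → REST → WARM → WARM → WARM → REST → WARM → WARM → REST → SEND  → end SEND, rejected
w3: PARK → WARM → REST → SEND → WARM → REST → WARM → REST → WARM → WARM → REST → SEND → OPEN  → end OPEN, rejected
w4: PARK → SEND → OPEN → SEND → OPEN → SEND → OPEN → REST → WARM → WARM → WARM → REST → PARK → SEND → WARM  → end WARM, accepted
w5: PARK → SEND → REST → PARK → SEND → OPEN → SEND → OPEN → SEND → REST → PARK → SEND → REST → SEND → OPEN  → end OPEN, rejected

w4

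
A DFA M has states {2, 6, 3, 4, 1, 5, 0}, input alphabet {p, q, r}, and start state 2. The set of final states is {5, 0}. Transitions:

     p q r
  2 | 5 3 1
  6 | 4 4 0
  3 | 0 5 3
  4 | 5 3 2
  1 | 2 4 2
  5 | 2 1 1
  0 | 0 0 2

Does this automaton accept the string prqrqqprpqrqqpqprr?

2 → 5 → 1 → 4 → 2 → 3 → 5 → 2 → 1 → 2 → 3 → 3 → 5 → 1 → 2 → 3 → 0 → 2 → 1
End state 1 is not accepting.

No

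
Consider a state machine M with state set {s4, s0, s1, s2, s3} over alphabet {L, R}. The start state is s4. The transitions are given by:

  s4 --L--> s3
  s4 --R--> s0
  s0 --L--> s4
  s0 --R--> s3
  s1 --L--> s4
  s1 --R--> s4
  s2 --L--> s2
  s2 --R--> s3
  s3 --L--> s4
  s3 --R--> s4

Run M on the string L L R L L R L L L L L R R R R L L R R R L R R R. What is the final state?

s3

Trace: s4 -L-> s3 -L-> s4 -R-> s0 -L-> s4 -L-> s3 -R-> s4 -L-> s3 -L-> s4 -L-> s3 -L-> s4 -L-> s3 -R-> s4 -R-> s0 -R-> s3 -R-> s4 -L-> s3 -L-> s4 -R-> s0 -R-> s3 -R-> s4 -L-> s3 -R-> s4 -R-> s0 -R-> s3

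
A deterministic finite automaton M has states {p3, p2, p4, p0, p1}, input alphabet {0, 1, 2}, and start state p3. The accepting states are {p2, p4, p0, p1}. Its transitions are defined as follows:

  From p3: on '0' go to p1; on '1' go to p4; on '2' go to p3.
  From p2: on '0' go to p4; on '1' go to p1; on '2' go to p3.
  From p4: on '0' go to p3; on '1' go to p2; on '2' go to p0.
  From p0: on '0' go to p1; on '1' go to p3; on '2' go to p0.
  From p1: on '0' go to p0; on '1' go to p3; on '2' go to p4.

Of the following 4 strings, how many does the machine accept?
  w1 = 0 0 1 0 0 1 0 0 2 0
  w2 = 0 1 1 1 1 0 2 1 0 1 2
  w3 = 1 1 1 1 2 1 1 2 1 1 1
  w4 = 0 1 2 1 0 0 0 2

3

w1: p3 → p1 → p0 → p3 → p1 → p0 → p3 → p1 → p0 → p0 → p1  → end p1, accepted
w2: p3 → p1 → p3 → p4 → p2 → p1 → p0 → p0 → p3 → p1 → p3 → p3  → end p3, rejected
w3: p3 → p4 → p2 → p1 → p3 → p3 → p4 → p2 → p3 → p4 → p2 → p1  → end p1, accepted
w4: p3 → p1 → p3 → p3 → p4 → p3 → p1 → p0 → p0  → end p0, accepted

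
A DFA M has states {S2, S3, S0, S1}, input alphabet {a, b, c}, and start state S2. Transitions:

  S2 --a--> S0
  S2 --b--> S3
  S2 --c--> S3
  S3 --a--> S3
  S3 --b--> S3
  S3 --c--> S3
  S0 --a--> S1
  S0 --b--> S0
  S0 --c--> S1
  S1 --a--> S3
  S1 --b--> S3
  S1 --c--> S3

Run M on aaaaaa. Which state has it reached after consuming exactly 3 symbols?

S3

S2 → S0 → S1 → S3
After 3 symbols: S3.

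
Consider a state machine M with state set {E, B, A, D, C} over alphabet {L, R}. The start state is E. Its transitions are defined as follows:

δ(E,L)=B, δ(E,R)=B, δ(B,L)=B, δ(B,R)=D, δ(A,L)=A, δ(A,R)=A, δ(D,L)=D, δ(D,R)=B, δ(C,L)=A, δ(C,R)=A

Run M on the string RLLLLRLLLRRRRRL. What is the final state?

B

Trace: E -R-> B -L-> B -L-> B -L-> B -L-> B -R-> D -L-> D -L-> D -L-> D -R-> B -R-> D -R-> B -R-> D -R-> B -L-> B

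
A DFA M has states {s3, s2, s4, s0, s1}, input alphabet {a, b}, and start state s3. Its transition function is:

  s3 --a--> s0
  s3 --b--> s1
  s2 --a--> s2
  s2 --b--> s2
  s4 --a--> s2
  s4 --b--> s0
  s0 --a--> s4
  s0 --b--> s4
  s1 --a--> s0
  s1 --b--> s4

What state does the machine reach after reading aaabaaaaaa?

s2

start at s3
read 'a': s3 → s0
read 'a': s0 → s4
read 'a': s4 → s2
read 'b': s2 → s2
read 'a': s2 → s2
read 'a': s2 → s2
read 'a': s2 → s2
read 'a': s2 → s2
read 'a': s2 → s2
read 'a': s2 → s2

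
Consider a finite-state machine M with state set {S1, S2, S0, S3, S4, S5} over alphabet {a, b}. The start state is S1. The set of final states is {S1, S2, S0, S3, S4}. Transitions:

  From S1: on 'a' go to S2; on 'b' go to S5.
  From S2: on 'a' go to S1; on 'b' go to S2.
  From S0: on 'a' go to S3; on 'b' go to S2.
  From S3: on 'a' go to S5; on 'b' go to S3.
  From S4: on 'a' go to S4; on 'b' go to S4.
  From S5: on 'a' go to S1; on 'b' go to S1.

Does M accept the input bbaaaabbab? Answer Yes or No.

Trace: S1 -b-> S5 -b-> S1 -a-> S2 -a-> S1 -a-> S2 -a-> S1 -b-> S5 -b-> S1 -a-> S2 -b-> S2
End state S2 is accepting.

Yes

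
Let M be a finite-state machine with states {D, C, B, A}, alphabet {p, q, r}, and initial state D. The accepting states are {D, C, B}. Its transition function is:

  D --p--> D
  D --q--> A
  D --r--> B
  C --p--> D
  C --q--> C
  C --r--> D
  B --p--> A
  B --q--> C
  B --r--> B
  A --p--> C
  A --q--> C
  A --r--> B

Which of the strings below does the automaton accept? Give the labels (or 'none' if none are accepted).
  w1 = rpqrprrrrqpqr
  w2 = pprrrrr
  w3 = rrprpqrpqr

w1, w2, w3

w1:
  start at D
  read 'r': D → B
  read 'p': B → A
  read 'q': A → C
  read 'r': C → D
  read 'p': D → D
  read 'r': D → B
  read 'r': B → B
  read 'r': B → B
  read 'r': B → B
  read 'q': B → C
  read 'p': C → D
  read 'q': D → A
  read 'r': A → B
  end B, accepted
w2:
  start at D
  read 'p': D → D
  read 'p': D → D
  read 'r': D → B
  read 'r': B → B
  read 'r': B → B
  read 'r': B → B
  read 'r': B → B
  end B, accepted
w3:
  start at D
  read 'r': D → B
  read 'r': B → B
  read 'p': B → A
  read 'r': A → B
  read 'p': B → A
  read 'q': A → C
  read 'r': C → D
  read 'p': D → D
  read 'q': D → A
  read 'r': A → B
  end B, accepted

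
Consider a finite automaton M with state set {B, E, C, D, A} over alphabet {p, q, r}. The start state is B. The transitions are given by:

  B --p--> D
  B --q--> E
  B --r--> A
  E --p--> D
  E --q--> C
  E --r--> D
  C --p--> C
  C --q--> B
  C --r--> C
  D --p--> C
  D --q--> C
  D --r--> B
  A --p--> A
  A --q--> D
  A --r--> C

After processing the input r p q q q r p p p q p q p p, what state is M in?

Trace: B -r-> A -p-> A -q-> D -q-> C -q-> B -r-> A -p-> A -p-> A -p-> A -q-> D -p-> C -q-> B -p-> D -p-> C

C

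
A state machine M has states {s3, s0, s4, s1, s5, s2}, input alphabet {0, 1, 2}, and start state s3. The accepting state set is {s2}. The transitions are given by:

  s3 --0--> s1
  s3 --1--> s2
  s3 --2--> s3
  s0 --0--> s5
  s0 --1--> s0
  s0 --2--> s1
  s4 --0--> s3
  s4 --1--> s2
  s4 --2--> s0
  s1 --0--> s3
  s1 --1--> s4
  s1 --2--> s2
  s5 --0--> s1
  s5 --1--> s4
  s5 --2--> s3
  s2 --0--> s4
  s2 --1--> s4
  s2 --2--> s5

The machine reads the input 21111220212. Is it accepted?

No

s3 → s3 → s2 → s4 → s2 → s4 → s0 → s1 → s3 → s3 → s2 → s5
End state s5 is not accepting.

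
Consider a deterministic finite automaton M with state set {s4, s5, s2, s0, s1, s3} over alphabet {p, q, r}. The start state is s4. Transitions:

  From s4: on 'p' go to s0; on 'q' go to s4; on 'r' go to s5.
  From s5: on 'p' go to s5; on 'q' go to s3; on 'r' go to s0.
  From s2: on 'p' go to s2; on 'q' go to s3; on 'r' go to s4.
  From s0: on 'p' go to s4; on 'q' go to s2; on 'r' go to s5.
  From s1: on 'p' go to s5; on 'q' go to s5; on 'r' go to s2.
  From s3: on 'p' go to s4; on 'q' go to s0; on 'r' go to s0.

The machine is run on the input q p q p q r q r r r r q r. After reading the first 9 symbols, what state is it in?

s5

start at s4
read 'q': s4 → s4
read 'p': s4 → s0
read 'q': s0 → s2
read 'p': s2 → s2
read 'q': s2 → s3
read 'r': s3 → s0
read 'q': s0 → s2
read 'r': s2 → s4
read 'r': s4 → s5
After 9 symbols: s5.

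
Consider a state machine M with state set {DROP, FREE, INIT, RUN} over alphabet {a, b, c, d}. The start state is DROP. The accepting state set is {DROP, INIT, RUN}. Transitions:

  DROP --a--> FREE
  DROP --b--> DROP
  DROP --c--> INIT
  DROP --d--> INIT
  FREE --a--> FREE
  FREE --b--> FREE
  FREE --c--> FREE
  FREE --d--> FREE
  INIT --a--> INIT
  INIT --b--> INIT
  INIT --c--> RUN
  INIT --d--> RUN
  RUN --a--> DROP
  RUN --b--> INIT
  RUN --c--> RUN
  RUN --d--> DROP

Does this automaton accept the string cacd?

Yes

start at DROP
read 'c': DROP → INIT
read 'a': INIT → INIT
read 'c': INIT → RUN
read 'd': RUN → DROP
End state DROP is accepting.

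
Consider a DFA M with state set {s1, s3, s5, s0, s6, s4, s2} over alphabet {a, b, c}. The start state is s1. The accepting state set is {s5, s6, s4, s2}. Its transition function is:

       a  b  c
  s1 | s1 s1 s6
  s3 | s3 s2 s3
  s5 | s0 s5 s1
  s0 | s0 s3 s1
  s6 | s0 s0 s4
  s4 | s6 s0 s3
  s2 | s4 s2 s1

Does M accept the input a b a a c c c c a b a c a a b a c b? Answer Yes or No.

Yes

start at s1
read 'a': s1 → s1
read 'b': s1 → s1
read 'a': s1 → s1
read 'a': s1 → s1
read 'c': s1 → s6
read 'c': s6 → s4
read 'c': s4 → s3
read 'c': s3 → s3
read 'a': s3 → s3
read 'b': s3 → s2
read 'a': s2 → s4
read 'c': s4 → s3
read 'a': s3 → s3
read 'a': s3 → s3
read 'b': s3 → s2
read 'a': s2 → s4
read 'c': s4 → s3
read 'b': s3 → s2
End state s2 is accepting.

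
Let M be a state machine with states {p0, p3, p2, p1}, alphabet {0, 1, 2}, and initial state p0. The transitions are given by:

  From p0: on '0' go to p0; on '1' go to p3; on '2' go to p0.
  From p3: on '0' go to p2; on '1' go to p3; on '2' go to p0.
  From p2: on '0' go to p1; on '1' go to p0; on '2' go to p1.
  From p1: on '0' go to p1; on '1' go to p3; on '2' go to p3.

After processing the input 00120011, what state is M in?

start at p0
read '0': p0 → p0
read '0': p0 → p0
read '1': p0 → p3
read '2': p3 → p0
read '0': p0 → p0
read '0': p0 → p0
read '1': p0 → p3
read '1': p3 → p3

p3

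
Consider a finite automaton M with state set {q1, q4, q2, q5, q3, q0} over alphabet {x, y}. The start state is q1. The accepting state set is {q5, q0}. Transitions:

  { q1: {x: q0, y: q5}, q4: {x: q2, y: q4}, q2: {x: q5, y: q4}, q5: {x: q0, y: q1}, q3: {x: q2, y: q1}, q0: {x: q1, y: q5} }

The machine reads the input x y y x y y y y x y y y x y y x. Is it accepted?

start at q1
read 'x': q1 → q0
read 'y': q0 → q5
read 'y': q5 → q1
read 'x': q1 → q0
read 'y': q0 → q5
read 'y': q5 → q1
read 'y': q1 → q5
read 'y': q5 → q1
read 'x': q1 → q0
read 'y': q0 → q5
read 'y': q5 → q1
read 'y': q1 → q5
read 'x': q5 → q0
read 'y': q0 → q5
read 'y': q5 → q1
read 'x': q1 → q0
End state q0 is accepting.

Yes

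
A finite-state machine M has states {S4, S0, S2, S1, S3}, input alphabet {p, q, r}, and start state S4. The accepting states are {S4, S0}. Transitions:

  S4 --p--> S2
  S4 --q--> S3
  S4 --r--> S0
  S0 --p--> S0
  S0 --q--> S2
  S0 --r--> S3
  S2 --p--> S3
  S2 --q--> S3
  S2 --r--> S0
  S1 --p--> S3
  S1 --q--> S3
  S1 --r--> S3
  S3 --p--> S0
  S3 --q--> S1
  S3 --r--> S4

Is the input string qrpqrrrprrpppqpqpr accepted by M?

start at S4
read 'q': S4 → S3
read 'r': S3 → S4
read 'p': S4 → S2
read 'q': S2 → S3
read 'r': S3 → S4
read 'r': S4 → S0
read 'r': S0 → S3
read 'p': S3 → S0
read 'r': S0 → S3
read 'r': S3 → S4
read 'p': S4 → S2
read 'p': S2 → S3
read 'p': S3 → S0
read 'q': S0 → S2
read 'p': S2 → S3
read 'q': S3 → S1
read 'p': S1 → S3
read 'r': S3 → S4
End state S4 is accepting.

Yes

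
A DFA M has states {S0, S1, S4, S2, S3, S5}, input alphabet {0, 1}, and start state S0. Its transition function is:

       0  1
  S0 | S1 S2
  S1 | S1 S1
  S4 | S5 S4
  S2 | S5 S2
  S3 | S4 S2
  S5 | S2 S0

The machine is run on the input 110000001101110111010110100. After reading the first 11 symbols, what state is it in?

S0 → S2 → S2 → S5 → S2 → S5 → S2 → S5 → S2 → S2 → S2 → S5
After 11 symbols: S5.

S5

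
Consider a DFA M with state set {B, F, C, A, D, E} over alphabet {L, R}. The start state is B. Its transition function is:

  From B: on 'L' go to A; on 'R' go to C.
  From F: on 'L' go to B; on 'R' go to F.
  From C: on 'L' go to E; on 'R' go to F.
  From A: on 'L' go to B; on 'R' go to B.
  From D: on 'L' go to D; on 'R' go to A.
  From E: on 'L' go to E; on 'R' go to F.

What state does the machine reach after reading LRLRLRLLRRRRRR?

F

B → A → B → A → B → A → B → A → B → C → F → F → F → F → F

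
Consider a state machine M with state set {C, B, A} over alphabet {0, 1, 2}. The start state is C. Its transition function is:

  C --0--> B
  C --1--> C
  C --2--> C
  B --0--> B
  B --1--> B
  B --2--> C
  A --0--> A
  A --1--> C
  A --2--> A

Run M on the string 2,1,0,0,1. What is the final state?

Trace: C -2-> C -1-> C -0-> B -0-> B -1-> B

B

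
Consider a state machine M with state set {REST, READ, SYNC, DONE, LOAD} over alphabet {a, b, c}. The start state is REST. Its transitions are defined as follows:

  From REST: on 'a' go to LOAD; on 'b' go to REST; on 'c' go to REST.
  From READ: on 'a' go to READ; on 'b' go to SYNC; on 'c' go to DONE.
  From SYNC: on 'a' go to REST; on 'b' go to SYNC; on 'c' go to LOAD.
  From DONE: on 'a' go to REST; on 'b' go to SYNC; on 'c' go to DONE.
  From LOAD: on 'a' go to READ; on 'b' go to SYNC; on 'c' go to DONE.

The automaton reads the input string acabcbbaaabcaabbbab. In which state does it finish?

start at REST
read 'a': REST → LOAD
read 'c': LOAD → DONE
read 'a': DONE → REST
read 'b': REST → REST
read 'c': REST → REST
read 'b': REST → REST
read 'b': REST → REST
read 'a': REST → LOAD
read 'a': LOAD → READ
read 'a': READ → READ
read 'b': READ → SYNC
read 'c': SYNC → LOAD
read 'a': LOAD → READ
read 'a': READ → READ
read 'b': READ → SYNC
read 'b': SYNC → SYNC
read 'b': SYNC → SYNC
read 'a': SYNC → REST
read 'b': REST → REST

REST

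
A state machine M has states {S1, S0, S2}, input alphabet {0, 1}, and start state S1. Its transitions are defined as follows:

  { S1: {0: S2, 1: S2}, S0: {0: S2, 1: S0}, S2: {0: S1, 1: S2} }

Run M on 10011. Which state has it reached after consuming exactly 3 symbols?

S2

start at S1
read '1': S1 → S2
read '0': S2 → S1
read '0': S1 → S2
After 3 symbols: S2.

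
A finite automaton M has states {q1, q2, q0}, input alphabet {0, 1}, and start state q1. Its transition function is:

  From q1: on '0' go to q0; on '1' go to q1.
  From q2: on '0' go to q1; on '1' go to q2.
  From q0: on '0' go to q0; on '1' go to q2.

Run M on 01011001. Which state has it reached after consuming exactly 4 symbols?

q1

q1 → q0 → q2 → q1 → q1
After 4 symbols: q1.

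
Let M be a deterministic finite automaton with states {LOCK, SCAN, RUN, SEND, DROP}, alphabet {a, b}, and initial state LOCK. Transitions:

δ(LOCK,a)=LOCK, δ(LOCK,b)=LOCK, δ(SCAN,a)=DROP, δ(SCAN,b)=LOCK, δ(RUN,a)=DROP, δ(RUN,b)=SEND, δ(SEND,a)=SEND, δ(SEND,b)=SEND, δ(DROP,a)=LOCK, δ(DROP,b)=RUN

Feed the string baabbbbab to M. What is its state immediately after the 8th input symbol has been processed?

LOCK

start at LOCK
read 'b': LOCK → LOCK
read 'a': LOCK → LOCK
read 'a': LOCK → LOCK
read 'b': LOCK → LOCK
read 'b': LOCK → LOCK
read 'b': LOCK → LOCK
read 'b': LOCK → LOCK
read 'a': LOCK → LOCK
After 8 symbols: LOCK.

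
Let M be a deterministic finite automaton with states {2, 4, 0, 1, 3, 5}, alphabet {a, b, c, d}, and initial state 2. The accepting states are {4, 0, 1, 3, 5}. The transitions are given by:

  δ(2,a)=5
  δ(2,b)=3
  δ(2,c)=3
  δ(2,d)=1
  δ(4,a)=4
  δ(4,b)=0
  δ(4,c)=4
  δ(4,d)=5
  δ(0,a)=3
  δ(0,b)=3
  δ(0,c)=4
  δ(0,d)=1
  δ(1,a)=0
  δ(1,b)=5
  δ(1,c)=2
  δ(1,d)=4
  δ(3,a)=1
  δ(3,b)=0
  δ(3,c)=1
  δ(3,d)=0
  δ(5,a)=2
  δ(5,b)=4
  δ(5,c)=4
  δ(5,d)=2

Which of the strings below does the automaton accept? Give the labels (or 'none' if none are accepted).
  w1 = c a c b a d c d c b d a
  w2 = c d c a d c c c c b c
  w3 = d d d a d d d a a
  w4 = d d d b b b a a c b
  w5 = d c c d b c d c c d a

w1, w2, w3, w4

w1:
  start at 2
  read 'c': 2 → 3
  read 'a': 3 → 1
  read 'c': 1 → 2
  read 'b': 2 → 3
  read 'a': 3 → 1
  read 'd': 1 → 4
  read 'c': 4 → 4
  read 'd': 4 → 5
  read 'c': 5 → 4
  read 'b': 4 → 0
  read 'd': 0 → 1
  read 'a': 1 → 0
  end 0, accepted
w2:
  start at 2
  read 'c': 2 → 3
  read 'd': 3 → 0
  read 'c': 0 → 4
  read 'a': 4 → 4
  read 'd': 4 → 5
  read 'c': 5 → 4
  read 'c': 4 → 4
  read 'c': 4 → 4
  read 'c': 4 → 4
  read 'b': 4 → 0
  read 'c': 0 → 4
  end 4, accepted
w3:
  start at 2
  read 'd': 2 → 1
  read 'd': 1 → 4
  read 'd': 4 → 5
  read 'a': 5 → 2
  read 'd': 2 → 1
  read 'd': 1 → 4
  read 'd': 4 → 5
  read 'a': 5 → 2
  read 'a': 2 → 5
  end 5, accepted
w4:
  start at 2
  read 'd': 2 → 1
  read 'd': 1 → 4
  read 'd': 4 → 5
  read 'b': 5 → 4
  read 'b': 4 → 0
  read 'b': 0 → 3
  read 'a': 3 → 1
  read 'a': 1 → 0
  read 'c': 0 → 4
  read 'b': 4 → 0
  end 0, accepted
w5:
  start at 2
  read 'd': 2 → 1
  read 'c': 1 → 2
  read 'c': 2 → 3
  read 'd': 3 → 0
  read 'b': 0 → 3
  read 'c': 3 → 1
  read 'd': 1 → 4
  read 'c': 4 → 4
  read 'c': 4 → 4
  read 'd': 4 → 5
  read 'a': 5 → 2
  end 2, rejected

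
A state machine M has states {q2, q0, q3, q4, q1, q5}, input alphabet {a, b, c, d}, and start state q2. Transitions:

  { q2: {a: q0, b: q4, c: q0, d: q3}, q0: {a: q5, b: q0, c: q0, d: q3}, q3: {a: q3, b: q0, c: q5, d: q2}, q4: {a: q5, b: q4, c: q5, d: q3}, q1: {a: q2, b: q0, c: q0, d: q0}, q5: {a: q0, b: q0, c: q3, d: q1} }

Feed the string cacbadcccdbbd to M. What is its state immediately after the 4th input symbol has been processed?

q2 → q0 → q5 → q3 → q0
After 4 symbols: q0.

q0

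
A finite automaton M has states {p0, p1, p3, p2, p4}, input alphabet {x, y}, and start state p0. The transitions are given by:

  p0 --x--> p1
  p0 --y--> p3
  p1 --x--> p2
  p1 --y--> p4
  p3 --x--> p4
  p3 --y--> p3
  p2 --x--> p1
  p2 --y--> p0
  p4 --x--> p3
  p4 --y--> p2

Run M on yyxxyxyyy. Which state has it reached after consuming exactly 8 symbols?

p0

p0 → p3 → p3 → p4 → p3 → p3 → p4 → p2 → p0
After 8 symbols: p0.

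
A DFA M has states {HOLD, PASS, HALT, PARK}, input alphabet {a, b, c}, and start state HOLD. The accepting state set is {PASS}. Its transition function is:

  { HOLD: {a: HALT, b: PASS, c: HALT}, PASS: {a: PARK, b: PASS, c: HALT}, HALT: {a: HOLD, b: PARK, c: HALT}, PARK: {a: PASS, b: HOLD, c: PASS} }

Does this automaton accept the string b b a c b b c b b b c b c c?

HOLD → PASS → PASS → PARK → PASS → PASS → PASS → HALT → PARK → HOLD → PASS → HALT → PARK → PASS → HALT
End state HALT is not accepting.

No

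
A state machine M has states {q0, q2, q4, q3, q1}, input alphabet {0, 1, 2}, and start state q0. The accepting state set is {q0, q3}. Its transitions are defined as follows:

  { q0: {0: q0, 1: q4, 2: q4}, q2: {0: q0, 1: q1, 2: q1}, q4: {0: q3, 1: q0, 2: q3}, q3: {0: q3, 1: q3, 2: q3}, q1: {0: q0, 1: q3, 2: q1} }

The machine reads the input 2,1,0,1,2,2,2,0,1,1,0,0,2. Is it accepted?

Yes

Trace: q0 -2-> q4 -1-> q0 -0-> q0 -1-> q4 -2-> q3 -2-> q3 -2-> q3 -0-> q3 -1-> q3 -1-> q3 -0-> q3 -0-> q3 -2-> q3
End state q3 is accepting.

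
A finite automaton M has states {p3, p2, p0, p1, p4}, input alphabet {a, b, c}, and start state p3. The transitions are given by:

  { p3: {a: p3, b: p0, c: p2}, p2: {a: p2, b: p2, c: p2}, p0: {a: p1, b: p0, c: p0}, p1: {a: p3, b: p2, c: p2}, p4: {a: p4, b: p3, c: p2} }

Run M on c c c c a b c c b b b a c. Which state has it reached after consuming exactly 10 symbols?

p2

Trace: p3 -c-> p2 -c-> p2 -c-> p2 -c-> p2 -a-> p2 -b-> p2 -c-> p2 -c-> p2 -b-> p2 -b-> p2
After 10 symbols: p2.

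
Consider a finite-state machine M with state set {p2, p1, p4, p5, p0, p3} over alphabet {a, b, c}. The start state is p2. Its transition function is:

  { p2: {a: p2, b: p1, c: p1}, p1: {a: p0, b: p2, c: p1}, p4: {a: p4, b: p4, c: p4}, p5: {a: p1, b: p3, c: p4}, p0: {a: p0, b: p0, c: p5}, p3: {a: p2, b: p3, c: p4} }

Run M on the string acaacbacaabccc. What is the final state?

p4

p2 → p2 → p1 → p0 → p0 → p5 → p3 → p2 → p1 → p0 → p0 → p0 → p5 → p4 → p4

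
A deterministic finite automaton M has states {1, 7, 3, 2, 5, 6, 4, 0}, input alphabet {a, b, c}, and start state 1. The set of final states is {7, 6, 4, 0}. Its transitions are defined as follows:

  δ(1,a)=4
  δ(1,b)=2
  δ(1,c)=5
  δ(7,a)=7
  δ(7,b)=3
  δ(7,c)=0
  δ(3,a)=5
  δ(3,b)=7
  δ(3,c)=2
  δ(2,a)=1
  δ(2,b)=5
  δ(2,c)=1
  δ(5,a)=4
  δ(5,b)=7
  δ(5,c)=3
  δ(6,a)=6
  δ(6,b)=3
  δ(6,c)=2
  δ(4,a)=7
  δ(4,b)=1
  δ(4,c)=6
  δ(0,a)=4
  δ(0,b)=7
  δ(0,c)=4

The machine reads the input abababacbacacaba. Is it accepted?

Yes

start at 1
read 'a': 1 → 4
read 'b': 4 → 1
read 'a': 1 → 4
read 'b': 4 → 1
read 'a': 1 → 4
read 'b': 4 → 1
read 'a': 1 → 4
read 'c': 4 → 6
read 'b': 6 → 3
read 'a': 3 → 5
read 'c': 5 → 3
read 'a': 3 → 5
read 'c': 5 → 3
read 'a': 3 → 5
read 'b': 5 → 7
read 'a': 7 → 7
End state 7 is accepting.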